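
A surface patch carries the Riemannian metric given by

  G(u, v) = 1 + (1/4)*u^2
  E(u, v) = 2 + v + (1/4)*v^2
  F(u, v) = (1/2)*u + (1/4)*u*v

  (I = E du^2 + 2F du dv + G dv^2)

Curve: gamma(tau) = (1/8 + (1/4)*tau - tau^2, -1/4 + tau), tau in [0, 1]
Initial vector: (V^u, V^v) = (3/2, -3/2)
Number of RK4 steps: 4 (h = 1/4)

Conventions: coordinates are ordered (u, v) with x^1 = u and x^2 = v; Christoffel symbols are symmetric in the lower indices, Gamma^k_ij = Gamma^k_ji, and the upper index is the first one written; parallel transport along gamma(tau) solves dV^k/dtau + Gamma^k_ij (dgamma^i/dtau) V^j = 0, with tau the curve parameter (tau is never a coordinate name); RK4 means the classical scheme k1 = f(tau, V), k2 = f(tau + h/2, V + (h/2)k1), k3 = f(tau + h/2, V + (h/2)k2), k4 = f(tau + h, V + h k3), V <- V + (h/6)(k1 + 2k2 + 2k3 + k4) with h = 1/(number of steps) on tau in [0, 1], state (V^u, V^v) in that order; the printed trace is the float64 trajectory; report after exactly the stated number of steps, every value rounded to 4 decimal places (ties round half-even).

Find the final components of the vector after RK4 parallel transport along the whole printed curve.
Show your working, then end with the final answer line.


gamma'(tau) = (1/4 - 2*tau, 1); f(tau, V)^k = -Gamma^k_ij(gamma(tau)) gamma'^i(tau) V^j; h = 1/4; intermediate values shown to 6 dp
curve data and Christoffel symbols at the stage parameters:
  tau = 0.000000: gamma = (0.125000, -0.250000), gamma' = (0.250000, 1.000000); Gamma_uuu = 0.000000, Gamma_uuv = 0.247241, Gamma_uvv = 0.000000, Gamma_vuu = 0.000000, Gamma_vuv = 0.017660, Gamma_vvv = 0.000000
  tau = 0.125000: gamma = (0.140625, -0.125000), gamma' = (0.000000, 1.000000); Gamma_uuu = 0.000000, Gamma_uuv = 0.248826, Gamma_uvv = 0.000000, Gamma_vuu = 0.000000, Gamma_vuv = 0.018662, Gamma_vvv = 0.000000
  tau = 0.250000: gamma = (0.125000, 0.000000), gamma' = (-0.250000, 1.000000); Gamma_uuu = 0.000000, Gamma_uuv = 0.249513, Gamma_uvv = 0.000000, Gamma_vuu = 0.000000, Gamma_vuv = 0.015595, Gamma_vvv = 0.000000
  tau = 0.375000: gamma = (0.078125, 0.125000), gamma' = (-0.500000, 1.000000); Gamma_uuu = 0.000000, Gamma_uuv = 0.249363, Gamma_uvv = 0.000000, Gamma_vuu = 0.000000, Gamma_vuv = 0.009168, Gamma_vvv = 0.000000
  tau = 0.500000: gamma = (0.000000, 0.250000), gamma' = (-0.750000, 1.000000); Gamma_uuu = 0.000000, Gamma_uuv = 0.248276, Gamma_uvv = 0.000000, Gamma_vuu = 0.000000, Gamma_vuv = 0.000000, Gamma_vvv = 0.000000
  tau = 0.625000: gamma = (-0.109375, 0.375000), gamma' = (-1.000000, 1.000000); Gamma_uuu = 0.000000, Gamma_uuv = 0.246048, Gamma_uvv = 0.000000, Gamma_vuu = 0.000000, Gamma_vuv = -0.011331, Gamma_vvv = 0.000000
  tau = 0.750000: gamma = (-0.250000, 0.500000), gamma' = (-1.250000, 1.000000); Gamma_uuu = 0.000000, Gamma_uuv = 0.242424, Gamma_uvv = 0.000000, Gamma_vuu = 0.000000, Gamma_vuv = -0.024242, Gamma_vvv = 0.000000
  tau = 0.875000: gamma = (-0.421875, 0.625000), gamma' = (-1.500000, 1.000000); Gamma_uuu = 0.000000, Gamma_uuv = 0.237157, Gamma_uvv = 0.000000, Gamma_vuu = 0.000000, Gamma_vuv = -0.038115, Gamma_vvv = 0.000000
  tau = 1.000000: gamma = (-0.625000, 0.750000), gamma' = (-1.750000, 1.000000); Gamma_uuu = 0.000000, Gamma_uuv = 0.230065, Gamma_uvv = 0.000000, Gamma_vuu = 0.000000, Gamma_vuv = -0.052288, Gamma_vvv = 0.000000
step 0: V^u = 1.5000, V^v = -1.5000
step 1: k1 = (-0.278146, -0.019868), k2 = (-0.364587, -0.027344), k3 = (-0.361898, -0.027142), k4 = (-0.445685, -0.027855); V <- V + (h/6)(k1 + 2k2 + 2k3 + k4): V^u = 1.4093, V^v = -1.5065
step 2: k1 = (-0.445613, -0.027851), k2 = (-0.525807, -0.019331), k3 = (-0.523174, -0.019234), k4 = (-0.598844, 0.000000); V <- V + (h/6)(k1 + 2k2 + 2k3 + k4): V^u = 1.2784, V^v = -1.5109
step 3: k1 = (-0.598728, 0.000000), k2 = (-0.667880, 0.030758), k3 = (-0.664807, 0.030616), k4 = (-0.725146, 0.072515); V <- V + (h/6)(k1 + 2k2 + 2k3 + k4): V^u = 1.1121, V^v = -1.5028
step 4: k1 = (-0.724995, 0.072500), k2 = (-0.773626, 0.124333), k3 = (-0.769880, 0.123731), k4 = (-0.804168, 0.182765); V <- V + (h/6)(k1 + 2k2 + 2k3 + k4): V^u = 0.9198, V^v = -1.4715

Answer: V^u = 0.9198, V^v = -1.4715


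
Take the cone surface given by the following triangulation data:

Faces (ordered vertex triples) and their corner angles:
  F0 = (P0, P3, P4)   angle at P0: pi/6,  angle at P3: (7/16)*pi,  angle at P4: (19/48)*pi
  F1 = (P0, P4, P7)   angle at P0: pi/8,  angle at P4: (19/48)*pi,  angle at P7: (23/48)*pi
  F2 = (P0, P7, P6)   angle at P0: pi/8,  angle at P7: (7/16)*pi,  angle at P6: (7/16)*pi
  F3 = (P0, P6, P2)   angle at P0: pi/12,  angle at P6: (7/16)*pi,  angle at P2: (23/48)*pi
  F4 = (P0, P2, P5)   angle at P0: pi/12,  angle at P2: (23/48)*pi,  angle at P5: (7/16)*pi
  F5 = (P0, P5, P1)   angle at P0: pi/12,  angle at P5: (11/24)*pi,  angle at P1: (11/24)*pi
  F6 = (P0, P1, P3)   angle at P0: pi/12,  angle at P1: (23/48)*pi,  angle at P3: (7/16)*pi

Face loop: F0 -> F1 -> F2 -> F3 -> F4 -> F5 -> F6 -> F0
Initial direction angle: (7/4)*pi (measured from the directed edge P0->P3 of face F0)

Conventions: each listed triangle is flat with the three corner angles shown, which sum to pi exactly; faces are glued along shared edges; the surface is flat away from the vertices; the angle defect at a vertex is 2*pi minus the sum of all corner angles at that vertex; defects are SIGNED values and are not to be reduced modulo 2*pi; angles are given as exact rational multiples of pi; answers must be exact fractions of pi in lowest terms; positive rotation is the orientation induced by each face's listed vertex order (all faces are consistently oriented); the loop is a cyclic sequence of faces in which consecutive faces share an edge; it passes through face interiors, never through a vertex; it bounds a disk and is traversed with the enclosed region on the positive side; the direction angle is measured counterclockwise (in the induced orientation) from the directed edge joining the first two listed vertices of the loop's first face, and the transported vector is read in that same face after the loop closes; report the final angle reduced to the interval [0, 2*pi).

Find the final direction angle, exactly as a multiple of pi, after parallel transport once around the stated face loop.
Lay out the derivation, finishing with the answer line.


enclosed vertex P0: corner angles sum to (3/4)*pi, defect = 2*pi - (3/4)*pi = (5/4)*pi
transport around the loop rotates by the sum of enclosed defects; add to the initial angle mod 2*pi
final angle = (7/4)*pi + (5/4)*pi = pi (mod 2*pi)

Answer: final direction angle = pi


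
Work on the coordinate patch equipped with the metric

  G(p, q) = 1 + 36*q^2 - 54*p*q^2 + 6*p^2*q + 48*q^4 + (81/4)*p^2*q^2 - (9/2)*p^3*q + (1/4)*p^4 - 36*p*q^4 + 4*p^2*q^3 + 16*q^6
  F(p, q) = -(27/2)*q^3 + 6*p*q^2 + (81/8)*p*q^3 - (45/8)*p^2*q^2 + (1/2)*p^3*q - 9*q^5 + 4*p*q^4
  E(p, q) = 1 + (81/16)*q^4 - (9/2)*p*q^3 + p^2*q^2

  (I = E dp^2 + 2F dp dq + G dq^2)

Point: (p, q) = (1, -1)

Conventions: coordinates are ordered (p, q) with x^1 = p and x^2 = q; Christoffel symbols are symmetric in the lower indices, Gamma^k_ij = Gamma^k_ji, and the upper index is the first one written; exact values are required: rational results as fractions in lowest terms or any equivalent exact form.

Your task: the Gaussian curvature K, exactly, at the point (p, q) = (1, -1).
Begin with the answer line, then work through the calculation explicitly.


Answer: K = -448/13689

E = 185/16, F = 65/4, G = 26, EG - F^2 = 585/16 at the point
E_p = 13/2, E_q = -143/4, F_p = -103/8, F_q = -571/8, G_p = -55, G_q = -135
E_qq = 359/4, F_pq = 211/8, G_pp = 101/2
K follows from Brioschi's formula, (det M1 - det M2)/(EG - F^2)^2.
M1 = [[-E_qq/2 + F_pq - G_pp/2, E_p/2, F_p - E_q/2], [F_q - G_p/2, E, F], [G_q/2, F, G]] = [[-175/4, 13/4, 5], [-351/8, 185/16, 65/4], [-135/2, 65/4, 26]]; det M1 = -71649/64
M2 = [[0, E_q/2, G_p/2], [E_q/2, E, F], [G_p/2, F, G]] = [[0, -143/8, -55/2], [-143/8, 185/16, 65/4], [-55/2, 65/4, 26]]; det M2 = -68849/64
det M1 - det M2 = -175/4; K = -175/4 / (585/16)^2 = -448/13689


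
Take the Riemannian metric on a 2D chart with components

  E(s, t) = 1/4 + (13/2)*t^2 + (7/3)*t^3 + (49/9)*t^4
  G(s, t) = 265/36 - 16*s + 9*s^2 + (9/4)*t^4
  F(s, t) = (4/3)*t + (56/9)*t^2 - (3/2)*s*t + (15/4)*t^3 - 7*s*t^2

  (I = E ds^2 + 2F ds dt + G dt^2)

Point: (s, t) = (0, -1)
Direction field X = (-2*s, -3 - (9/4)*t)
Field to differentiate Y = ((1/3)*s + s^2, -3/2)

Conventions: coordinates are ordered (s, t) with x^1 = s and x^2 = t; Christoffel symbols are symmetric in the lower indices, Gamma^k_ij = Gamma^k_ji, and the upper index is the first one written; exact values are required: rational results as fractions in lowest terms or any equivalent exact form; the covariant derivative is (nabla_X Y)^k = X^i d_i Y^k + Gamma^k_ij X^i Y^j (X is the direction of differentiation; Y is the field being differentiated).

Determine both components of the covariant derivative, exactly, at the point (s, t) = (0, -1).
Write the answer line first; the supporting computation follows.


Answer: (nabla_X Y)^s = 27005/26922, (nabla_X Y)^t = -69523/107688

E = 355/36, F = 41/36, G = 173/18 at the point
E_s = 0, E_t = -250/9, F_s = -11/2, F_t = 5/36, G_s = -16, G_t = -9
EG - F^2 = 4487/48;  g^inv = (48/4487) * [[173/18, -41/36], [-41/36, 355/36]]
first-kind symbols [ij,l] = (1/2)(d_i g_jl + d_j g_il - d_l g_ij): [ss,s] = E_s/2 = 0, [ss,t] = F_s - E_t/2 = 151/18, [st,s] = E_t/2 = -125/9, [st,t] = G_s/2 = -8, [tt,s] = F_t - G_s/2 = 293/36, [tt,t] = G_t/2 = -9/2
Gamma^s_ij = (G*[ij,s] - F*[ij,t])/(EG - F^2), Gamma^t_ij = (E*[ij,t] - F*[ij,s])/(EG - F^2)
Gamma_sss = -12382/121149, Gamma_sst = -161192/121149, Gamma_stt = 108020/121149, Gamma_tss = 107210/121149, Gamma_tst = -81740/121149, Gamma_ttt = -69523/121149
X = (0, -3/4), Y = (0, -3/2) at the point


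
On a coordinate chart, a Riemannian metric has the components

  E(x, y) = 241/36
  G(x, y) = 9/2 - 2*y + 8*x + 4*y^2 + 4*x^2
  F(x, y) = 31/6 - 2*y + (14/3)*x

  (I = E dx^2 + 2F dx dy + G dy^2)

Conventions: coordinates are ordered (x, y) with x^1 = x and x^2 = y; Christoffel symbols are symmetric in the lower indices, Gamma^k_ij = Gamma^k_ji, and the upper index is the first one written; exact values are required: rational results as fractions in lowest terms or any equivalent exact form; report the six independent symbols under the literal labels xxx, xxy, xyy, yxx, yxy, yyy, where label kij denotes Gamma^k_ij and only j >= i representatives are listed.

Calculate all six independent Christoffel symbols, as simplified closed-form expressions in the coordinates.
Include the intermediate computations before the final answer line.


E = 241/36; F = 31/6 - 2*y + (14/3)*x; G = 9/2 - 2*y + 8*x + 4*y^2 + 4*x^2
Gamma^k_ij = (1/2) g^{kl} (d_i g_jl + d_j g_il - d_l g_ij), with g^inv = (1/(EG-F^2)) [[G, -F], [-F, E]]
first partials: E_x = 0, E_y = 0, F_x = 14/3, F_y = -2, G_x = 8 + 8*x, G_y = -2 + 8*y
D = EG - F^2 = 247/72 + (131/18)*y + (16/3)*x + (205/9)*y^2 + (56/3)*x*y + 5*x^2
expanded: Gamma^x_xx = (G E_x - 2F F_x + F E_y)/(2D), Gamma^x_xy = (G E_y - F G_x)/(2D), Gamma^x_yy = (2G F_y - G G_x - F G_y)/(2D), Gamma^y_xx = (2E F_x - E E_y - F E_x)/(2D), Gamma^y_xy = (E G_x - F E_y)/(2D), Gamma^y_yy = (E G_y - 2F F_y + F G_x)/(2D); substitute and cancel common factors

Answer: Gamma_xxx = (-1568*x + 672*y - 1736)/(360*x^2 + 1344*x*y + 384*x + 1640*y^2 + 524*y + 247), Gamma_xxy = (-1344*x^2 + 576*x*y - 2832*x + 576*y - 1488)/(360*x^2 + 1344*x*y + 384*x + 1640*y^2 + 524*y + 247), Gamma_xyy = (-1152*x^3 - 4032*x^2 - 1152*x*y^2 - 768*x*y - 4416*x - 1152*y^2 - 768*y - 1572)/(360*x^2 + 1344*x*y + 384*x + 1640*y^2 + 524*y + 247), Gamma_yxx = 6748/(1080*x^2 + 4032*x*y + 1152*x + 4920*y^2 + 1572*y + 741), Gamma_yxy = (1928*x + 1928)/(360*x^2 + 1344*x*y + 384*x + 1640*y^2 + 524*y + 247), Gamma_yyy = (1344*x^2 - 576*x*y + 3504*x + 1064*y + 1750)/(360*x^2 + 1344*x*y + 384*x + 1640*y^2 + 524*y + 247)


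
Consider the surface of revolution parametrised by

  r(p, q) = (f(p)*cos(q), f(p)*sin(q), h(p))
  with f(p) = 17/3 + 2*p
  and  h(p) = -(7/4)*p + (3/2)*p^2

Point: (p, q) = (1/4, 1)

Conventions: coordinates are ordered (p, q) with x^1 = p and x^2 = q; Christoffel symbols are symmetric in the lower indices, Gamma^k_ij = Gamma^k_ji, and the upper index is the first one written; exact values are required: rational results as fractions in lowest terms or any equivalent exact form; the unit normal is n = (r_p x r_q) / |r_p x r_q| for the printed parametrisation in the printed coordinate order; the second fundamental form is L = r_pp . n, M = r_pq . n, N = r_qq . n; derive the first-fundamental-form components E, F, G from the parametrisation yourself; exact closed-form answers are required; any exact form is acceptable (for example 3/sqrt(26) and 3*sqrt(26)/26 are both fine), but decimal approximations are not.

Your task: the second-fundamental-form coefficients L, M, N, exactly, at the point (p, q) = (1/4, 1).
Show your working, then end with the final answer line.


f = 37/6, f' = 2, f'' = 0, h' = -1, h'' = 3
E = 5, F = 0, G = 1369/36; answer radicand W^2 = 5
unnormalised second-form numerators: l = 6, m = 0, n = -37/6; L = l/sqrt(5), and similarly M = m/sqrt(W^2), N = n/sqrt(W^2)

Answer: L = 6*sqrt(5)/5, M = 0, N = -37*sqrt(5)/30


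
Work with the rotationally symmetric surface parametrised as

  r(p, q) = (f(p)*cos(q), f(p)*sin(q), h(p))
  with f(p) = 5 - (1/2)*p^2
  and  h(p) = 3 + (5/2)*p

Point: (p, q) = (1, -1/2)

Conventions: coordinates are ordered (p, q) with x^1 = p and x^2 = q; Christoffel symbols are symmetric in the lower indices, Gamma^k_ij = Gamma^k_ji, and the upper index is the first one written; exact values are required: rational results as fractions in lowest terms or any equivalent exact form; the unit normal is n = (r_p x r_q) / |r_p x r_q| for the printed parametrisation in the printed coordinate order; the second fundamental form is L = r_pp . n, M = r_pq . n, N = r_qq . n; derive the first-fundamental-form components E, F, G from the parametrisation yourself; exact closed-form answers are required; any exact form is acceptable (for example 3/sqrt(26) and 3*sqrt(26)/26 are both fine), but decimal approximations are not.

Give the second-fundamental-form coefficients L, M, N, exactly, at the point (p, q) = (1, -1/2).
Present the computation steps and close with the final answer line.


f = 9/2, f' = -1, f'' = -1, h' = 5/2, h'' = 0
E = 29/4, F = 0, G = 81/4; answer radicand W^2 = 29/4
unnormalised second-form numerators: l = 5/2, m = 0, n = 45/4; L = l/sqrt(29/4), and similarly M = m/sqrt(W^2), N = n/sqrt(W^2)

Answer: L = 5*sqrt(29)/29, M = 0, N = 45*sqrt(29)/58


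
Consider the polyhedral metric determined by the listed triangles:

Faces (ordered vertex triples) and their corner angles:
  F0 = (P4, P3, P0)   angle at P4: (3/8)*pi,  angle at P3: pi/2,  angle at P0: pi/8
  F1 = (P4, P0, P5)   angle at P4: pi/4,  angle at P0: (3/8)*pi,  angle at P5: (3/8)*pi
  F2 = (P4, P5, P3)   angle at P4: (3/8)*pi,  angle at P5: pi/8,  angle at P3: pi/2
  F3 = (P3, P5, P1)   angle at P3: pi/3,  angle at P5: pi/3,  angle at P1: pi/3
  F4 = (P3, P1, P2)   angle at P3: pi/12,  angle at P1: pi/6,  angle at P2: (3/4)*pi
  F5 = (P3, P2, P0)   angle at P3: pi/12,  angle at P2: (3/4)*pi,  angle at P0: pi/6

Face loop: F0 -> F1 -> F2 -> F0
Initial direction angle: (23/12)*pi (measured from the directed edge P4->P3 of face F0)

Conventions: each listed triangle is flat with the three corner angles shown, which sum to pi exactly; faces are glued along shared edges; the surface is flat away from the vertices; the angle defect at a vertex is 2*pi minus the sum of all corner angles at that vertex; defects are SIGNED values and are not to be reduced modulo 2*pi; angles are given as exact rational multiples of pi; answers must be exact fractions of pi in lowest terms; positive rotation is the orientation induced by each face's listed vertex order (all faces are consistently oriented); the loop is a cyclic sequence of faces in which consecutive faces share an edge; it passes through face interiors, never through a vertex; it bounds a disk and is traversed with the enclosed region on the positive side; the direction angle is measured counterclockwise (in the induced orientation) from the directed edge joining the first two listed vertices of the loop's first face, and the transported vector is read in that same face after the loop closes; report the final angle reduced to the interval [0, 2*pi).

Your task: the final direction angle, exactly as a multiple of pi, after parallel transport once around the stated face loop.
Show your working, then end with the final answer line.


enclosed vertex P4: corner angles sum to pi, defect = 2*pi - pi = pi
adding the enclosed defects to the starting angle (mod 2*pi, induced orientation) gives the holonomy
final angle = (23/12)*pi + pi = (11/12)*pi (mod 2*pi)

Answer: final direction angle = (11/12)*pi


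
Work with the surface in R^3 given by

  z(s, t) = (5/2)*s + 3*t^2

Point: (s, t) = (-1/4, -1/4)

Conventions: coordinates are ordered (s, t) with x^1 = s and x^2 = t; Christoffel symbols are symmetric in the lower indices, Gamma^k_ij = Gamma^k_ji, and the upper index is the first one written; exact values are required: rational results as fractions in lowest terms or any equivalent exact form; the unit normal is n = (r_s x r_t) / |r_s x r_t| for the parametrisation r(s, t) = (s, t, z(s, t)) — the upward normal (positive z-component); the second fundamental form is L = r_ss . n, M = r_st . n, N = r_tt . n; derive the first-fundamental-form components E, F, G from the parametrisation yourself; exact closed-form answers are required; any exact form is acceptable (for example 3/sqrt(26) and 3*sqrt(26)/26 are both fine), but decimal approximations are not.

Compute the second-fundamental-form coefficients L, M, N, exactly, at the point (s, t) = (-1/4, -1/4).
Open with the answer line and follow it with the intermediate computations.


Answer: L = 0, M = 0, N = 6*sqrt(38)/19

z_s = 5/2, z_t = -3/2, z_ss = 0, z_st = 0, z_tt = 6
E = 29/4, F = -15/4, G = 13/4; answer radicand W^2 = 19/2
unnormalised second-form numerators: l = 0, m = 0, n = 6; L = l/sqrt(19/2), and similarly M = m/sqrt(W^2), N = n/sqrt(W^2)


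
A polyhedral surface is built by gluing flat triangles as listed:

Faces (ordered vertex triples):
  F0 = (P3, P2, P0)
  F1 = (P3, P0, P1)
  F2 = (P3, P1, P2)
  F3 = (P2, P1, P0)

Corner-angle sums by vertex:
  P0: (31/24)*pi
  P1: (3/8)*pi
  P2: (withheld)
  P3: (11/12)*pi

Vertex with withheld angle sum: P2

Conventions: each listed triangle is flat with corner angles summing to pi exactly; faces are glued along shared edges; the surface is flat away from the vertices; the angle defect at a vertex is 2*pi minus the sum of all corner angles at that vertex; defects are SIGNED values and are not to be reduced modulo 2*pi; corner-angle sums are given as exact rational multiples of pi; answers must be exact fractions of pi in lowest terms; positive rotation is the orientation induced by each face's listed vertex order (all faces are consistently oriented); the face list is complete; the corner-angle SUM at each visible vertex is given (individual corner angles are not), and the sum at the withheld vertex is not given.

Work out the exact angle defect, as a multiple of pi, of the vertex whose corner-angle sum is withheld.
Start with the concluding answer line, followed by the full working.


Answer: defect(P2) = (7/12)*pi

V = 4, E = 6, F = 4; chi = V - E + F = 2
Gauss-Bonnet: total defect = 2*pi*chi = 4*pi; visible defects sum to (41/12)*pi


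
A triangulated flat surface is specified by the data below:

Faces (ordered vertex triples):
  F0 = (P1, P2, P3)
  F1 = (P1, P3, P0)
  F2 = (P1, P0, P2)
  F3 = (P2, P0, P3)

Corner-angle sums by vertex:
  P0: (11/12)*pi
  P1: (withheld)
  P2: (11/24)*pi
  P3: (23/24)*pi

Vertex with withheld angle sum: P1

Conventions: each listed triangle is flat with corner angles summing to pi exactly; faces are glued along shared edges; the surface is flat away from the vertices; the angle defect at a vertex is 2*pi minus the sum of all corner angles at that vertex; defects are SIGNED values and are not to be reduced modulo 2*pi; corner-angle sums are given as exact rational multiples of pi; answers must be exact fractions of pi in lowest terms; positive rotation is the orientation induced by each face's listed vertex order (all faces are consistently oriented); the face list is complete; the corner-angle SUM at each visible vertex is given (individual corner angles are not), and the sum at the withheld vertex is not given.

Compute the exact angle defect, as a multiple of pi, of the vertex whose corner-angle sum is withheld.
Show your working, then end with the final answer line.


V = 4, E = 6, F = 4; chi = V - E + F = 2
Gauss-Bonnet: total defect = 2*pi*chi = 4*pi; visible defects sum to (11/3)*pi

Answer: defect(P1) = pi/3


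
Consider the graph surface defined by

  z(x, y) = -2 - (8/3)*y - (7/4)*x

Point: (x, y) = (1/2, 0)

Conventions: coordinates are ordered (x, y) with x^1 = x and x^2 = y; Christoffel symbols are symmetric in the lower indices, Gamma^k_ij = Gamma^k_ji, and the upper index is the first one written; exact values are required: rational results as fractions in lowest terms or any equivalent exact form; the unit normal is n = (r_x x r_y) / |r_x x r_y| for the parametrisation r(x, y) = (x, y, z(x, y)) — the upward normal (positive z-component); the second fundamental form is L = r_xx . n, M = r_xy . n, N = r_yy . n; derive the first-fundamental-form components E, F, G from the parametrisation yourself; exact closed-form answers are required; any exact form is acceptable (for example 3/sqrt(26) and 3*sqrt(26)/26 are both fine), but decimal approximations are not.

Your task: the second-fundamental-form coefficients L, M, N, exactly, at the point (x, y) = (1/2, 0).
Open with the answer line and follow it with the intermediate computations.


Answer: L = 0, M = 0, N = 0

z_x = -7/4, z_y = -8/3, z_xx = 0, z_xy = 0, z_yy = 0
E = 65/16, F = 14/3, G = 73/9; answer radicand W^2 = 1609/144
unnormalised second-form numerators: l = 0, m = 0, n = 0; L = l/sqrt(1609/144), and similarly M = m/sqrt(W^2), N = n/sqrt(W^2)


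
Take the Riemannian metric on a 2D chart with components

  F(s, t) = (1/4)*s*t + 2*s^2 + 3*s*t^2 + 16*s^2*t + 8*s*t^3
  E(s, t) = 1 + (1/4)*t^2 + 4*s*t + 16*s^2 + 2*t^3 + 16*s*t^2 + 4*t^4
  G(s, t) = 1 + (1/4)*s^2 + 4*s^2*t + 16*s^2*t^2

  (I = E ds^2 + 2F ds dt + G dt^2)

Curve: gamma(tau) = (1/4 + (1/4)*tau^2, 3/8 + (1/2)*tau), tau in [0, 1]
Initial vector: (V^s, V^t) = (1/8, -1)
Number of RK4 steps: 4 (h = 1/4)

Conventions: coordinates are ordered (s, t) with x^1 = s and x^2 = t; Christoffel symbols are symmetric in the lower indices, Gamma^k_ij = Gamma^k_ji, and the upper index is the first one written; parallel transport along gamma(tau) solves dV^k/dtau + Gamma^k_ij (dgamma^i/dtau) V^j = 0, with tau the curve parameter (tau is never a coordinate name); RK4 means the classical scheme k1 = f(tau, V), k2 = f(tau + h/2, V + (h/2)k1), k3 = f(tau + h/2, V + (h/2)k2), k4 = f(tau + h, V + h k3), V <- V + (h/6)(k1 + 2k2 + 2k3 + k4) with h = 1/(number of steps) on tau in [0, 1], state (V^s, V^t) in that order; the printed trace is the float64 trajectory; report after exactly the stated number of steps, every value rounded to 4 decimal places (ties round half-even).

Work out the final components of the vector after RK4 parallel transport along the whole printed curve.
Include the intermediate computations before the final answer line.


gamma'(tau) = ((1/2)*tau, 1/2); f(tau, V)^k = -Gamma^k_ij(gamma(tau)) gamma'^i(tau) V^j; h = 1/4; intermediate values shown to 6 dp
curve data and Christoffel symbols at the stage parameters:
  tau = 0.000000: gamma = (0.250000, 0.375000), gamma' = (0.000000, 0.500000); Gamma_sss = 1.724276, Gamma_sst = 0.862138, Gamma_stt = 0.431069, Gamma_tss = 0.586988, Gamma_tst = 0.293494, Gamma_ttt = 0.146747
  tau = 0.125000: gamma = (0.253906, 0.437500), gamma' = (0.062500, 0.500000); Gamma_sss = 1.641121, Gamma_sst = 0.923130, Gamma_stt = 0.416691, Gamma_tss = 0.579744, Gamma_tst = 0.326106, Gamma_ttt = 0.147201
  tau = 0.250000: gamma = (0.265625, 0.500000), gamma' = (0.125000, 0.500000); Gamma_sss = 1.534023, Gamma_sst = 0.958764, Gamma_stt = 0.407475, Gamma_tss = 0.562034, Gamma_tst = 0.351271, Gamma_ttt = 0.149290
  tau = 0.375000: gamma = (0.285156, 0.562500), gamma' = (0.187500, 0.500000); Gamma_sss = 1.408121, Gamma_sst = 0.968083, Gamma_stt = 0.401535, Gamma_tss = 0.537415, Gamma_tst = 0.369473, Gamma_ttt = 0.153247
  tau = 0.500000: gamma = (0.312500, 0.625000), gamma' = (0.250000, 0.500000); Gamma_sss = 1.271692, Gamma_sst = 0.953769, Gamma_stt = 0.397404, Gamma_tss = 0.508677, Gamma_tst = 0.381507, Gamma_ttt = 0.158961
  tau = 0.625000: gamma = (0.347656, 0.687500), gamma' = (0.312500, 0.500000); Gamma_sss = 1.133377, Gamma_sst = 0.920868, Gamma_stt = 0.394025, Gamma_tss = 0.477885, Gamma_tst = 0.388282, Gamma_ttt = 0.166140
  tau = 0.750000: gamma = (0.390625, 0.750000), gamma' = (0.375000, 0.500000); Gamma_sss = 1.000154, Gamma_sst = 0.875135, Gamma_stt = 0.390685, Gamma_tss = 0.446498, Gamma_tst = 0.390685, Gamma_ttt = 0.174413
  tau = 0.875000: gamma = (0.441406, 0.812500), gamma' = (0.437500, 0.500000); Gamma_sss = 0.876591, Gamma_sst = 0.821804, Gamma_stt = 0.386933, Gamma_tss = 0.415498, Gamma_tst = 0.389530, Gamma_ttt = 0.183404
  tau = 1.000000: gamma = (0.500000, 0.875000), gamma' = (0.500000, 0.500000); Gamma_sss = 0.765024, Gamma_sst = 0.765024, Gamma_stt = 0.382512, Gamma_tss = 0.385524, Gamma_tst = 0.385524, Gamma_ttt = 0.192762
step 0: V^s = 0.1250, V^t = -1.0000
step 1: k1 = (0.161651, 0.055030), k2 = (0.182295, 0.064398), k3 = (0.180528, 0.063773), k4 = (0.204242, 0.074830); V <- V + (h/6)(k1 + 2k2 + 2k3 + k4): V^s = 0.1705, V^t = -0.9839
step 2: k1 = (0.203960, 0.074727), k2 = (0.225958, 0.086238), k3 = (0.223351, 0.085243), k4 = (0.240914, 0.096366); V <- V + (h/6)(k1 + 2k2 + 2k3 + k4): V^s = 0.2265, V^t = -0.9625
step 3: k1 = (0.240755, 0.096302), k2 = (0.251771, 0.106159), k3 = (0.250052, 0.105434), k4 = (0.255255, 0.113953); V <- V + (h/6)(k1 + 2k2 + 2k3 + k4): V^s = 0.2889, V^t = -0.9361
step 4: k1 = (0.255259, 0.113955), k2 = (0.254900, 0.120821), k3 = (0.254461, 0.120613), k4 = (0.250084, 0.126026); V <- V + (h/6)(k1 + 2k2 + 2k3 + k4): V^s = 0.3524, V^t = -0.9060

Answer: V^s = 0.3524, V^t = -0.9060


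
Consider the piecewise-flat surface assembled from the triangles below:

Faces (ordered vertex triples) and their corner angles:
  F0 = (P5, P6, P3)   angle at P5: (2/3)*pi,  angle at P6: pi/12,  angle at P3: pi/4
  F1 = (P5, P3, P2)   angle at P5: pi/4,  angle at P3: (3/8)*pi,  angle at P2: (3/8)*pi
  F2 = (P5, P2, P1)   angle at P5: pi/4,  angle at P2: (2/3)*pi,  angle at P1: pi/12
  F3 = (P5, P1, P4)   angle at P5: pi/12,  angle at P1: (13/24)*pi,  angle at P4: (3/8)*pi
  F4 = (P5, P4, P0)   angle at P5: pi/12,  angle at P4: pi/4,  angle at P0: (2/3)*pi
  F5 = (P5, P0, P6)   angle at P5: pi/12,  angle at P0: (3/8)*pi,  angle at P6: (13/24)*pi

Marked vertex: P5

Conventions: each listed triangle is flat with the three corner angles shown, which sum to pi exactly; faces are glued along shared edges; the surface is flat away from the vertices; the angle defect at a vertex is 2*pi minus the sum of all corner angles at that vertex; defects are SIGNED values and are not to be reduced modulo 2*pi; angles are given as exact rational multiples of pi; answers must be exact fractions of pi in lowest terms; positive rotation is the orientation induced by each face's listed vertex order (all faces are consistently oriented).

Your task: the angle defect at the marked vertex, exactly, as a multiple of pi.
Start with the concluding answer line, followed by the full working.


Answer: defect(P5) = (7/12)*pi

Sum of corner angles at P5: (17/12)*pi
defect = 2*pi - (17/12)*pi


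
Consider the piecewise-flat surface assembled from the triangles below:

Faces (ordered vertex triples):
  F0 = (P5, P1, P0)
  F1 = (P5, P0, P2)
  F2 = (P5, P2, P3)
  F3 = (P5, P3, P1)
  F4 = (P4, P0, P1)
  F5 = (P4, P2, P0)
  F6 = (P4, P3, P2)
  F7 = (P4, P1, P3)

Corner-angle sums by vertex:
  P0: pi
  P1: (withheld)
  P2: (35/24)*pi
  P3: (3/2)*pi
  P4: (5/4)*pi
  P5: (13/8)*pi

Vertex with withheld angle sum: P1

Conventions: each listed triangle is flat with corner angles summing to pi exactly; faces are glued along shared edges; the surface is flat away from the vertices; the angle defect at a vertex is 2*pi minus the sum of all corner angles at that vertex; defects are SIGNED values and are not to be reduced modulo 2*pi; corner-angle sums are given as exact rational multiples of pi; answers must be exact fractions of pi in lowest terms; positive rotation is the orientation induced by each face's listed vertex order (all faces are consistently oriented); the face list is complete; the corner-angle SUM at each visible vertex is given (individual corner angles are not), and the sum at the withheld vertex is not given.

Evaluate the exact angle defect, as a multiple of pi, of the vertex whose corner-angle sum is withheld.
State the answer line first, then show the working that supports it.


Answer: defect(P1) = (5/6)*pi

V = 6, E = 12, F = 8; chi = V - E + F = 2
Gauss-Bonnet: total defect = 2*pi*chi = 4*pi; visible defects sum to (19/6)*pi


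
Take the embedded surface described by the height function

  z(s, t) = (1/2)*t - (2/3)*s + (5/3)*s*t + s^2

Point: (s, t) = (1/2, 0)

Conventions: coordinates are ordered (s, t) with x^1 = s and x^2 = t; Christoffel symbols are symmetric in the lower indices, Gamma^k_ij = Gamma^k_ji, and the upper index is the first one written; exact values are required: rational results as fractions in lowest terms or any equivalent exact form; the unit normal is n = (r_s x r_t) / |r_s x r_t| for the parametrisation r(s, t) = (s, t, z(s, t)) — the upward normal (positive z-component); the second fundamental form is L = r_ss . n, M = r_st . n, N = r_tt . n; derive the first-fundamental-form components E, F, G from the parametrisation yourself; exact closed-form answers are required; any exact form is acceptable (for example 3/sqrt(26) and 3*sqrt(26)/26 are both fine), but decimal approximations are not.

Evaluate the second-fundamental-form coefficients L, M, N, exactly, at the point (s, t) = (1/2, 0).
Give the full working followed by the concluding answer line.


z_s = 1/3, z_t = 4/3, z_ss = 2, z_st = 5/3, z_tt = 0
E = 10/9, F = 4/9, G = 25/9; answer radicand W^2 = 26/9
unnormalised second-form numerators: l = 2, m = 5/3, n = 0; L = l/sqrt(26/9), and similarly M = m/sqrt(W^2), N = n/sqrt(W^2)

Answer: L = 3*sqrt(26)/13, M = 5*sqrt(26)/26, N = 0


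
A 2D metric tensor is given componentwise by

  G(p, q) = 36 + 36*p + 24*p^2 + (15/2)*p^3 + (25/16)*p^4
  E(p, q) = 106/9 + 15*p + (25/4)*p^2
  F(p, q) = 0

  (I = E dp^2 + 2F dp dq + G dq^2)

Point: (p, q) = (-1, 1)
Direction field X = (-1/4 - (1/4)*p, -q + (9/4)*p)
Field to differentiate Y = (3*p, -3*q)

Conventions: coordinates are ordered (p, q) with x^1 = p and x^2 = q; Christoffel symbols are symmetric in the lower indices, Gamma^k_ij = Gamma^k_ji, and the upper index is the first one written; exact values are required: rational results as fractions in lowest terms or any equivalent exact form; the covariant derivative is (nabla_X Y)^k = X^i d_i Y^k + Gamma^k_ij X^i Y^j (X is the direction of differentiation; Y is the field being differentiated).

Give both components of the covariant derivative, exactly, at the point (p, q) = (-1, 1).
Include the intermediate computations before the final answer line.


E = 109/36, F = 0, G = 289/16 at the point
E_p = 5/2, E_q = 0, F_p = 0, F_q = 0, G_p = 17/4, G_q = 0
EG - F^2 = 31501/576;  g^inv = (576/31501) * [[289/16, 0], [0, 109/36]]
first-kind symbols [ij,l] = (1/2)(d_i g_jl + d_j g_il - d_l g_ij): [pp,p] = E_p/2 = 5/4, [pp,q] = F_p - E_q/2 = 0, [pq,p] = E_q/2 = 0, [pq,q] = G_p/2 = 17/8, [qq,p] = F_q - G_p/2 = -17/8, [qq,q] = G_q/2 = 0
Gamma^p_ij = (G*[ij,p] - F*[ij,q])/(EG - F^2), Gamma^q_ij = (E*[ij,q] - F*[ij,p])/(EG - F^2)
Gamma_ppp = 45/109, Gamma_ppq = 0, Gamma_pqq = -153/218, Gamma_qpp = 0, Gamma_qpq = 2/17, Gamma_qqq = 0
X = (0, -13/4), Y = (-3, -3) at the point

Answer: (nabla_X Y)^p = -5967/872, (nabla_X Y)^q = 741/68


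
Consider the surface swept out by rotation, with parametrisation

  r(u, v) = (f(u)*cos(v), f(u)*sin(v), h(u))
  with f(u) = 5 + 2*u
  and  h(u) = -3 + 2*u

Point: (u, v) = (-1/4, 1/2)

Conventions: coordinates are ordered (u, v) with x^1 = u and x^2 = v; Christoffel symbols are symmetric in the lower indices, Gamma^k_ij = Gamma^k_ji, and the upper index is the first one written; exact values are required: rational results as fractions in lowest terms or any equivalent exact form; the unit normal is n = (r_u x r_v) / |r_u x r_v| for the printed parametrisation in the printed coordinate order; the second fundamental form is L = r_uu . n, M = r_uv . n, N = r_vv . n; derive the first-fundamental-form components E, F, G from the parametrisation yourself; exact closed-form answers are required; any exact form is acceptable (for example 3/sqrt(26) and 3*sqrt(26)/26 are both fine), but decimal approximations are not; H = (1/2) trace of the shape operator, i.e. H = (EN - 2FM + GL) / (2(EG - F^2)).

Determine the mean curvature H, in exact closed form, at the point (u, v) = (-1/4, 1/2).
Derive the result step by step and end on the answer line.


f = 9/2, f' = 2, f'' = 0, h' = 2, h'' = 0
E = 8, F = 0, G = 81/4; answer radicand W^2 = 8
unnormalised second-form numerators: l = 0, m = 0, n = 9; L = l/sqrt(8), and similarly M = m/sqrt(W^2), N = n/sqrt(W^2)
H = (E*n - 2*F*m + G*l) / (2*(EG - F^2)*sqrt(W^2)); E*n - 2*F*m + G*l = 72, EG - F^2 = 162, so H = (2/9)/sqrt(8)

Answer: H = sqrt(2)/18


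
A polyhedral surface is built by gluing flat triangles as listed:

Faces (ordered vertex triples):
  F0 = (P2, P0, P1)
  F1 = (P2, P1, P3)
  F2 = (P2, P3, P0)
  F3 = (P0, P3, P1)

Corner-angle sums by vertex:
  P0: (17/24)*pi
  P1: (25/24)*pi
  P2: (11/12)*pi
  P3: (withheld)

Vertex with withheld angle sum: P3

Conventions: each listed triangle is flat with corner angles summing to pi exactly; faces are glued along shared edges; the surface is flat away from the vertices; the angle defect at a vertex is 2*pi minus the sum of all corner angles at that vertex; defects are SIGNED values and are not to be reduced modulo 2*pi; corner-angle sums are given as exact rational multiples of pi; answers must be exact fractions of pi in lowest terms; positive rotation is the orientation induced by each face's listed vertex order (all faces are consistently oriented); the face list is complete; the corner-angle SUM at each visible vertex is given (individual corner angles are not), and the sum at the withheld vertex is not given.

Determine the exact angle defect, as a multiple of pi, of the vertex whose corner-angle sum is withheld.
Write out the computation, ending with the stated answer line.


V = 4, E = 6, F = 4; chi = V - E + F = 2
Gauss-Bonnet: total defect = 2*pi*chi = 4*pi; visible defects sum to (10/3)*pi

Answer: defect(P3) = (2/3)*pi


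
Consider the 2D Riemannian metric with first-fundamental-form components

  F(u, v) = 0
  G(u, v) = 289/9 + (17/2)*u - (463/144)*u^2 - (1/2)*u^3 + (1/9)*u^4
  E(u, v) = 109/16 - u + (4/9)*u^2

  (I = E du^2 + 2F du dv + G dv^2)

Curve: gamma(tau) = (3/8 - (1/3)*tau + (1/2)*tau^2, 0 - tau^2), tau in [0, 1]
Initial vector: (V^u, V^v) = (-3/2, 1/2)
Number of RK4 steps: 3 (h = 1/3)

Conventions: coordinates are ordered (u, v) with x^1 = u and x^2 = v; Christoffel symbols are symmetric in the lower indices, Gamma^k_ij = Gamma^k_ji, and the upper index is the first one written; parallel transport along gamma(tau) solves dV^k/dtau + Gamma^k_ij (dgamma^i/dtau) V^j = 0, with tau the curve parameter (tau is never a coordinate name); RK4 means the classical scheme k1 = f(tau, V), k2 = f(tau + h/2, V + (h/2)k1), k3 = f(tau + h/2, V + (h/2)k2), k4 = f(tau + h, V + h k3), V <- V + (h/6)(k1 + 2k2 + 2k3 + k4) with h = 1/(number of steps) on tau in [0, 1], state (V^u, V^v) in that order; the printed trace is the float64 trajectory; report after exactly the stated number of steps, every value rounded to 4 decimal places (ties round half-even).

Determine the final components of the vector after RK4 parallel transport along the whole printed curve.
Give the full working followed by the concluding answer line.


gamma'(tau) = (-1/3 + tau, -2*tau); f(tau, V)^k = -Gamma^k_ij(gamma(tau)) gamma'^i(tau) V^j; h = 1/3; intermediate values shown to 6 dp
curve data and Christoffel symbols at the stage parameters:
  tau = 0.000000: gamma = (0.375000, 0.000000), gamma' = (-0.333333, 0.000000); Gamma_uuu = -0.051282, Gamma_uuv = 0.000000, Gamma_uvv = -0.453926, Gamma_vuu = 0.000000, Gamma_vuv = 0.084731, Gamma_vvv = 0.000000
  tau = 0.166667: gamma = (0.333333, -0.027778), gamma' = (-0.166667, -0.333333); Gamma_uuu = -0.053894, Gamma_uuv = 0.000000, Gamma_uvv = -0.475318, Gamma_vuu = 0.000000, Gamma_vuv = 0.089764, Gamma_vvv = 0.000000
  tau = 0.333333: gamma = (0.319444, -0.111111), gamma' = (0.000000, -0.666667); Gamma_uuu = -0.054757, Gamma_uuv = 0.000000, Gamma_uvv = -0.482320, Gamma_vuu = 0.000000, Gamma_vuv = 0.091454, Gamma_vvv = 0.000000
  tau = 0.500000: gamma = (0.333333, -0.250000), gamma' = (0.166667, -1.000000); Gamma_uuu = -0.053894, Gamma_uuv = 0.000000, Gamma_uvv = -0.475318, Gamma_vuu = 0.000000, Gamma_vuv = 0.089764, Gamma_vvv = 0.000000
  tau = 0.666667: gamma = (0.375000, -0.444444), gamma' = (0.333333, -1.333333); Gamma_uuu = -0.051282, Gamma_uuv = 0.000000, Gamma_uvv = -0.453926, Gamma_vuu = 0.000000, Gamma_vuv = 0.084731, Gamma_vvv = 0.000000
  tau = 0.833333: gamma = (0.444444, -0.694444), gamma' = (0.500000, -1.666667); Gamma_uuu = -0.046852, Gamma_uuv = 0.000000, Gamma_uvv = -0.417040, Gamma_vuu = 0.000000, Gamma_vuv = 0.076456, Gamma_vvv = 0.000000
  tau = 1.000000: gamma = (0.541667, -1.000000), gamma' = (0.666667, -2.000000); Gamma_uuu = -0.040501, Gamma_uuv = 0.000000, Gamma_uvv = -0.363001, Gamma_vuu = 0.000000, Gamma_vuv = 0.065085, Gamma_vvv = 0.000000
step 0: V^u = -1.5000, V^v = 0.5000
step 1: k1 = (0.025641, 0.014122), k2 = (-0.066157, -0.037238), k3 = (-0.064664, -0.037824), k4 = (-0.156719, -0.092768); V <- V + (h/6)(k1 + 2k2 + 2k3 + k4): V^u = -1.5218, V^v = 0.4873
step 2: k1 = (-0.156687, -0.092784), k2 = (-0.238172, -0.146007), k3 = (-0.234077, -0.147093), k4 = (-0.292598, -0.193119); V <- V + (h/6)(k1 + 2k2 + 2k3 + k4): V^u = -1.5993, V^v = 0.4388
step 3: k1 = (-0.292939, -0.193069), k2 = (-0.321265, -0.225555), k3 = (-0.317612, -0.225950), k4 = (-0.309959, -0.237728); V <- V + (h/6)(k1 + 2k2 + 2k3 + k4): V^u = -1.7037, V^v = 0.3647

Answer: V^u = -1.7037, V^v = 0.3647


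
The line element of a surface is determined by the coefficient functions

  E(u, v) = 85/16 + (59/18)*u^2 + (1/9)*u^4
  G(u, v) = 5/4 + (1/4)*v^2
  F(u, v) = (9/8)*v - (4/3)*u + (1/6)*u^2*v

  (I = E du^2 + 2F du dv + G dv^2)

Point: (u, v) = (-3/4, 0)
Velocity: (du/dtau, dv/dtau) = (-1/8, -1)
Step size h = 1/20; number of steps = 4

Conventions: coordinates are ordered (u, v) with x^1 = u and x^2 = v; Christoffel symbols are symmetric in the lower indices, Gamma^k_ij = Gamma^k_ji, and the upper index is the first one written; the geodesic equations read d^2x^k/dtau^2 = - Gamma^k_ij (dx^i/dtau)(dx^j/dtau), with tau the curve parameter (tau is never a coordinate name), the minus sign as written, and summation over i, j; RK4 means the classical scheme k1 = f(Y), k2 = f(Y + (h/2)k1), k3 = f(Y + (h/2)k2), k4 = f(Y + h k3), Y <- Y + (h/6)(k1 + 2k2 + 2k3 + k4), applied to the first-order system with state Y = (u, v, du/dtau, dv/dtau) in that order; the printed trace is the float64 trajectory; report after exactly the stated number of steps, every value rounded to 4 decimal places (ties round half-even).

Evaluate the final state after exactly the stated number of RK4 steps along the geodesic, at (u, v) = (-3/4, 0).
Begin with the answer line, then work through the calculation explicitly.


Answer: u = -0.7786, v = -0.1967, du/dtau = -0.1602, dv/dtau = -0.9667

f(Y) = (du/dtau, dv/dtau, -Gamma^u_ij Y'^i Y'^j, -Gamma^v_ij Y'^i Y'^j) with the Gammas evaluated at the stage position; h = 0.050000; intermediate values shown to 6 dp
step 0: u = -0.7500, v = 0.0000, du/dtau = -0.1250, dv/dtau = -1.0000
step 1:
  k1: at (u, v) = (-0.750000, 0.000000), (du/dtau, dv/dtau) = (-0.125000, -1.000000); Gamma_uuu = -0.232408, Gamma_uuv = 0.000000, Gamma_uvv = 0.190686, Gamma_vuu = -0.880740, Gamma_vuv = 0.000000, Gamma_vvv = -0.152549; k1 = (-0.125000, -1.000000, -0.187054, 0.166310)
  k2: at (u, v) = (-0.753125, -0.025000), (du/dtau, dv/dtau) = (-0.129676, -0.995842); Gamma_uuu = -0.237234, Gamma_uuv = 0.000000, Gamma_uvv = 0.189858, Gamma_vuu = -0.876745, Gamma_vuv = 0.000000, Gamma_vvv = -0.152869; k2 = (-0.129676, -0.995842, -0.184293, 0.166344)
  k3: at (u, v) = (-0.753242, -0.024896), (du/dtau, dv/dtau) = (-0.129607, -0.995841); Gamma_uuu = -0.237244, Gamma_uuv = 0.000000, Gamma_uvv = 0.189855, Gamma_vuu = -0.876704, Gamma_vuv = 0.000000, Gamma_vvv = -0.152889; k3 = (-0.129607, -0.995841, -0.184294, 0.166347)
  k4: at (u, v) = (-0.756480, -0.049792), (du/dtau, dv/dtau) = (-0.134215, -0.991683); Gamma_uuu = -0.242034, Gamma_uuv = 0.000000, Gamma_uvv = 0.189021, Gamma_vuu = -0.872655, Gamma_vuv = 0.000000, Gamma_vvv = -0.153217; k4 = (-0.134215, -0.991683, -0.181530, 0.166399)
  Y <- Y + (h/6)(k1 + 2k2 + 2k3 + k4): u = -0.7565, v = -0.0498, du/dtau = -0.1342, dv/dtau = -0.9917
step 2:
  k1: at (u, v) = (-0.756482, -0.049792), (du/dtau, dv/dtau) = (-0.134215, -0.991683); Gamma_uuu = -0.242034, Gamma_uuv = 0.000000, Gamma_uvv = 0.189021, Gamma_vuu = -0.872655, Gamma_vuv = 0.000000, Gamma_vvv = -0.153217; k1 = (-0.134215, -0.991683, -0.181530, 0.166399)
  k2: at (u, v) = (-0.759837, -0.074584), (du/dtau, dv/dtau) = (-0.138753, -0.987523); Gamma_uuu = -0.246788, Gamma_uuv = 0.000000, Gamma_uvv = 0.188182, Gamma_vuu = -0.868551, Gamma_vuv = 0.000000, Gamma_vvv = -0.153554; k2 = (-0.138753, -0.987523, -0.178764, 0.166467)
  k3: at (u, v) = (-0.759950, -0.074480), (du/dtau, dv/dtau) = (-0.138684, -0.987521); Gamma_uuu = -0.246798, Gamma_uuv = 0.000000, Gamma_uvv = 0.188179, Gamma_vuu = -0.868511, Gamma_vuv = 0.000000, Gamma_vvv = -0.153573; k3 = (-0.138684, -0.987521, -0.178765, 0.166468)
  k4: at (u, v) = (-0.763416, -0.099168), (du/dtau, dv/dtau) = (-0.143153, -0.983359); Gamma_uuu = -0.251513, Gamma_uuv = 0.000000, Gamma_uvv = 0.187334, Gamma_vuu = -0.864355, Gamma_vuv = 0.000000, Gamma_vvv = -0.153916; k4 = (-0.143153, -0.983359, -0.175997, 0.166549)
  Y <- Y + (h/6)(k1 + 2k2 + 2k3 + k4): u = -0.7634, v = -0.0992, du/dtau = -0.1432, dv/dtau = -0.9834
step 3:
  k1: at (u, v) = (-0.763417, -0.099168), (du/dtau, dv/dtau) = (-0.143153, -0.983359); Gamma_uuu = -0.251513, Gamma_uuv = 0.000000, Gamma_uvv = 0.187334, Gamma_vuu = -0.864354, Gamma_vuv = 0.000000, Gamma_vvv = -0.153916; k1 = (-0.143153, -0.983359, -0.175997, 0.166549)
  k2: at (u, v) = (-0.766996, -0.123752), (du/dtau, dv/dtau) = (-0.147553, -0.979195); Gamma_uuu = -0.256190, Gamma_uuv = 0.000000, Gamma_uvv = 0.186484, Gamma_vuu = -0.860145, Gamma_vuv = 0.000000, Gamma_vvv = -0.154266; k2 = (-0.147553, -0.979195, -0.173228, 0.166641)
  k3: at (u, v) = (-0.767106, -0.123648), (du/dtau, dv/dtau) = (-0.147484, -0.979193); Gamma_uuu = -0.256198, Gamma_uuv = 0.000000, Gamma_uvv = 0.186482, Gamma_vuu = -0.860106, Gamma_vuv = 0.000000, Gamma_vvv = -0.154284; k3 = (-0.147484, -0.979193, -0.173229, 0.166639)
  k4: at (u, v) = (-0.770791, -0.148128), (du/dtau, dv/dtau) = (-0.151814, -0.975027); Gamma_uuu = -0.260833, Gamma_uuv = 0.000000, Gamma_uvv = 0.185627, Gamma_vuu = -0.855847, Gamma_vuv = 0.000000, Gamma_vvv = -0.154640; k4 = (-0.151814, -0.975027, -0.170460, 0.166738)
  Y <- Y + (h/6)(k1 + 2k2 + 2k3 + k4): u = -0.7708, v = -0.1481, du/dtau = -0.1518, dv/dtau = -0.9750
step 4:
  k1: at (u, v) = (-0.770792, -0.148128), (du/dtau, dv/dtau) = (-0.151814, -0.975027); Gamma_uuu = -0.260833, Gamma_uuv = 0.000000, Gamma_uvv = 0.185627, Gamma_vuu = -0.855846, Gamma_vuv = 0.000000, Gamma_vvv = -0.154640; k1 = (-0.151814, -0.975027, -0.170459, 0.166738)
  k2: at (u, v) = (-0.774588, -0.172504), (du/dtau, dv/dtau) = (-0.156076, -0.970859); Gamma_uuu = -0.265427, Gamma_uuv = 0.000000, Gamma_uvv = 0.184766, Gamma_vuu = -0.851535, Gamma_vuv = 0.000000, Gamma_vvv = -0.155002; k2 = (-0.156076, -0.970859, -0.167689, 0.166843)
  k3: at (u, v) = (-0.774694, -0.172399), (du/dtau, dv/dtau) = (-0.156006, -0.970856); Gamma_uuu = -0.265434, Gamma_uuv = 0.000000, Gamma_uvv = 0.184763, Gamma_vuu = -0.851498, Gamma_vuv = 0.000000, Gamma_vvv = -0.155019; k3 = (-0.156006, -0.970856, -0.167691, 0.166839)
  k4: at (u, v) = (-0.778593, -0.196671), (du/dtau, dv/dtau) = (-0.160199, -0.966685); Gamma_uuu = -0.269984, Gamma_uuv = 0.000000, Gamma_uvv = 0.183898, Gamma_vuu = -0.847138, Gamma_vuv = 0.000000, Gamma_vvv = -0.155385; k4 = (-0.160199, -0.966685, -0.164921, 0.166945)
  Y <- Y + (h/6)(k1 + 2k2 + 2k3 + k4): u = -0.7786, v = -0.1967, du/dtau = -0.1602, dv/dtau = -0.9667
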